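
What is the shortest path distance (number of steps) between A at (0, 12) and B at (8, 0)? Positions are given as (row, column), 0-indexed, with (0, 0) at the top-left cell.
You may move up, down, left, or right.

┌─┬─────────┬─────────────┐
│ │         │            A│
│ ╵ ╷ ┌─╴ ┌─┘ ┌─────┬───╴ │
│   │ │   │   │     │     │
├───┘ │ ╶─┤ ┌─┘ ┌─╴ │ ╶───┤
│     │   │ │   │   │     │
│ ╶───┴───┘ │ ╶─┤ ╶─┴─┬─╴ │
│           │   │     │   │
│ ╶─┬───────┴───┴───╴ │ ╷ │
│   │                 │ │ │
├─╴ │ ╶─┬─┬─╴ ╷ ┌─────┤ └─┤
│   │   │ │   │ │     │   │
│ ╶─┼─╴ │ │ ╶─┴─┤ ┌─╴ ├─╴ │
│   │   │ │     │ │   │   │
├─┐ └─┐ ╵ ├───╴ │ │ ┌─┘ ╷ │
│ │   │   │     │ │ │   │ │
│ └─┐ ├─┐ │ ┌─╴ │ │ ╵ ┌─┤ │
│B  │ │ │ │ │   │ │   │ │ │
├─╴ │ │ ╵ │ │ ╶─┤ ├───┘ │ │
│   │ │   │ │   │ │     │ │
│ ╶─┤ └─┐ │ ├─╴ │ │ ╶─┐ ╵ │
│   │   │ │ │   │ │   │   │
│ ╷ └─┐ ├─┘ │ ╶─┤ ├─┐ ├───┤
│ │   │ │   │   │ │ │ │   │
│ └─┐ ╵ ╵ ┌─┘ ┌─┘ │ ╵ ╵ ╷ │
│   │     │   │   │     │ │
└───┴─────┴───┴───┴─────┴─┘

Finding path from (0, 12) to (8, 0):
Path: (0,12) → (0,11) → (0,10) → (0,9) → (0,8) → (0,7) → (0,6) → (1,6) → (1,5) → (2,5) → (3,5) → (3,4) → (3,3) → (3,2) → (3,1) → (3,0) → (4,0) → (4,1) → (5,1) → (5,0) → (6,0) → (6,1) → (7,1) → (7,2) → (8,2) → (9,2) → (10,2) → (10,3) → (11,3) → (12,3) → (12,2) → (11,2) → (11,1) → (10,1) → (10,0) → (9,0) → (9,1) → (8,1) → (8,0)
Distance: 38 steps

Solution:

┌─┬─────────┬─────────────┐
│ │         │↓ ← ← ← ← ← A│
│ ╵ ╷ ┌─╴ ┌─┘ ┌─────┬───╴ │
│   │ │   │↓ ↲│     │     │
├───┘ │ ╶─┤ ┌─┘ ┌─╴ │ ╶───┤
│     │   │↓│   │   │     │
│ ╶───┴───┘ │ ╶─┤ ╶─┴─┬─╴ │
│↓ ← ← ← ← ↲│   │     │   │
│ ╶─┬───────┴───┴───╴ │ ╷ │
│↳ ↓│                 │ │ │
├─╴ │ ╶─┬─┬─╴ ╷ ┌─────┤ └─┤
│↓ ↲│   │ │   │ │     │   │
│ ╶─┼─╴ │ │ ╶─┴─┤ ┌─╴ ├─╴ │
│↳ ↓│   │ │     │ │   │   │
├─┐ └─┐ ╵ ├───╴ │ │ ┌─┘ ╷ │
│ │↳ ↓│   │     │ │ │   │ │
│ └─┐ ├─┐ │ ┌─╴ │ │ ╵ ┌─┤ │
│B ↰│↓│ │ │ │   │ │   │ │ │
├─╴ │ │ ╵ │ │ ╶─┤ ├───┘ │ │
│↱ ↑│↓│   │ │   │ │     │ │
│ ╶─┤ └─┐ │ ├─╴ │ │ ╶─┐ ╵ │
│↑ ↰│↳ ↓│ │ │   │ │   │   │
│ ╷ └─┐ ├─┘ │ ╶─┤ ├─┐ ├───┤
│ │↑ ↰│↓│   │   │ │ │ │   │
│ └─┐ ╵ ╵ ┌─┘ ┌─┘ │ ╵ ╵ ╷ │
│   │↑ ↲  │   │   │     │ │
└───┴─────┴───┴───┴─────┴─┘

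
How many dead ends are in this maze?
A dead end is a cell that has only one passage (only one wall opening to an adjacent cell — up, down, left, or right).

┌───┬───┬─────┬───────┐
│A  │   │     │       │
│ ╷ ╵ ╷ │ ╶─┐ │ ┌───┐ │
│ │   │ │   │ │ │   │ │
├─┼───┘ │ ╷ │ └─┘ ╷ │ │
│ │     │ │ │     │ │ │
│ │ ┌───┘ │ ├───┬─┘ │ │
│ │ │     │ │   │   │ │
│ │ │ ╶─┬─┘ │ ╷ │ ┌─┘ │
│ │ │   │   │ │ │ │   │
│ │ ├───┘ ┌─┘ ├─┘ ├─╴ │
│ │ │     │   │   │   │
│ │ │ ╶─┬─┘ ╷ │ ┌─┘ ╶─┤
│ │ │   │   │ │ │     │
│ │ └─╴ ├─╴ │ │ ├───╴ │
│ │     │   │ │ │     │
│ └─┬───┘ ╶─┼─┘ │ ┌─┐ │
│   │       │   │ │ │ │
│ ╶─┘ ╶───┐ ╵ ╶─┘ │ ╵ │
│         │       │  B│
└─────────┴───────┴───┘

Checking each cell for number of passages:

Dead ends found at positions:
  (1, 0)
  (1, 7)
  (2, 0)
  (4, 3)
  (4, 7)
  (4, 9)
  (6, 4)
  (6, 8)
  (7, 6)
  (8, 1)
  (8, 9)
  (9, 4)
Total dead ends: 12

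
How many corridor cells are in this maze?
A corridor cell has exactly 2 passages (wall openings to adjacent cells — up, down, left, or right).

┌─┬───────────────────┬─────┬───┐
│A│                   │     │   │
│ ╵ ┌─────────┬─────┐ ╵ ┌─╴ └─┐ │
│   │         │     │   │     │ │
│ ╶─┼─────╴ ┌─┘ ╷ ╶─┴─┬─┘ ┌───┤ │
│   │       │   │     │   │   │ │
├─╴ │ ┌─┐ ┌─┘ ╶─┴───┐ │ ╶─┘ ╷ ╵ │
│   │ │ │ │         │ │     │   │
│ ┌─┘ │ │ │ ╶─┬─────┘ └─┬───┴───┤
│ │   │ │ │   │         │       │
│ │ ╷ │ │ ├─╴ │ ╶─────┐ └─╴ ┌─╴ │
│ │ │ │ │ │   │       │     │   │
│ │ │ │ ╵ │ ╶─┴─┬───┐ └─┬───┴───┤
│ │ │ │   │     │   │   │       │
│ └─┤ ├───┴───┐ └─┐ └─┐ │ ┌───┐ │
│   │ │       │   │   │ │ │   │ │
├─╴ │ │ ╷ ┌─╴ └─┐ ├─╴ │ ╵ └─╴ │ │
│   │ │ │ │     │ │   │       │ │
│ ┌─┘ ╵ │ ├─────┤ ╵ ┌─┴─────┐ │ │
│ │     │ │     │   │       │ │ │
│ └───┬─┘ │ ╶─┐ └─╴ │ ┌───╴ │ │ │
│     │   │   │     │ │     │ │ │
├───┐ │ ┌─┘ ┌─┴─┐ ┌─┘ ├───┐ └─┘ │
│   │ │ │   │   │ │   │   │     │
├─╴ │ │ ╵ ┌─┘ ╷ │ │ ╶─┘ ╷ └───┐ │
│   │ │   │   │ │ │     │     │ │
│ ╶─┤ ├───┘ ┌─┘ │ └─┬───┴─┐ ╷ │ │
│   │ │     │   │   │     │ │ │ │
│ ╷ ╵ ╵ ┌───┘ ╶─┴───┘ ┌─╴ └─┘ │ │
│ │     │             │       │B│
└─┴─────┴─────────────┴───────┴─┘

Counting cells with exactly 2 passages:
Total corridor cells: 190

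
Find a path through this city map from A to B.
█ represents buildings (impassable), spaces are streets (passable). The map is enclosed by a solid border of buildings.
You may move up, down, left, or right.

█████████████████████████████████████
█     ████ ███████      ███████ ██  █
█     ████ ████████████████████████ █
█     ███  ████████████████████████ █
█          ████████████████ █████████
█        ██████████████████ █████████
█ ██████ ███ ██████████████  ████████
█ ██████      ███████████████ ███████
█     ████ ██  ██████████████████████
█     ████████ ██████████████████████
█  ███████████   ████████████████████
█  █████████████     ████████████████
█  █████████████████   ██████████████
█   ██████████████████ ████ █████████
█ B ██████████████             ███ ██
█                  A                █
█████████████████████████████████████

Finding the shortest path from A to B:
Movement: cardinal only
Path length: 18 steps
Directions: left → left → left → left → left → left → left → left → left → left → left → left → left → left → left → left → up → left

Solution:

█████████████████████████████████████
█     ████ ███████      ███████ ██  █
█     ████ ████████████████████████ █
█     ███  ████████████████████████ █
█          ████████████████ █████████
█        ██████████████████ █████████
█ ██████ ███ ██████████████  ████████
█ ██████      ███████████████ ███████
█     ████ ██  ██████████████████████
█     ████████ ██████████████████████
█  ███████████   ████████████████████
█  █████████████     ████████████████
█  █████████████████   ██████████████
█   ██████████████████ ████ █████████
█ B↰██████████████             ███ ██
█  ↑←←←←←←←←←←←←←←←A                █
█████████████████████████████████████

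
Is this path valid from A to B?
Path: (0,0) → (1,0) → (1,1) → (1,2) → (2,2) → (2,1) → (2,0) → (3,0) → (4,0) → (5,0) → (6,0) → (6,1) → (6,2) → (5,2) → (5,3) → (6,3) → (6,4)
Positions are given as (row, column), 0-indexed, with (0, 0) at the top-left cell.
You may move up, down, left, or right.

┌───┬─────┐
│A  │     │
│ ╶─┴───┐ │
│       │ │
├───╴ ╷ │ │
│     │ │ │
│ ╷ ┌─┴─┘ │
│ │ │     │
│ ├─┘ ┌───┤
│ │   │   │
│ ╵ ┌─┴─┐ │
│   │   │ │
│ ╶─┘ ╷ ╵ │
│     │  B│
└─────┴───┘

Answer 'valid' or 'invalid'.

Checking path validity:
Result: All consecutive moves are passable.

valid

Correct solution:

┌───┬─────┐
│A  │     │
│ ╶─┴───┐ │
│↳ → ↓  │ │
├───╴ ╷ │ │
│↓ ← ↲│ │ │
│ ╷ ┌─┴─┘ │
│↓│ │     │
│ ├─┘ ┌───┤
│↓│   │   │
│ ╵ ┌─┴─┐ │
│↓  │↱ ↓│ │
│ ╶─┘ ╷ ╵ │
│↳ → ↑│↳ B│
└─────┴───┘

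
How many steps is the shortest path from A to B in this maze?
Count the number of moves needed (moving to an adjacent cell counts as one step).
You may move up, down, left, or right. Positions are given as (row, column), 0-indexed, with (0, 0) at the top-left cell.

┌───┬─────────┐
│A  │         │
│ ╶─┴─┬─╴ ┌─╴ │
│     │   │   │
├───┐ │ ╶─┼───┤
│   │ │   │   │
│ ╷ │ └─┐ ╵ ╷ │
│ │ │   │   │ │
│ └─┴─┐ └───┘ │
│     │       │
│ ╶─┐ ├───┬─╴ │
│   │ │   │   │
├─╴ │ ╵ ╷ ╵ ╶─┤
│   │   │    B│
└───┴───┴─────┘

Using BFS to find shortest path:
Start: (0, 0), End: (6, 6)
Path found:
(0,0) → (1,0) → (1,1) → (1,2) → (2,2) → (3,2) → (3,3) → (4,3) → (4,4) → (4,5) → (4,6) → (5,6) → (5,5) → (6,5) → (6,6)
Number of steps: 14

Solution:

┌───┬─────────┐
│A  │         │
│ ╶─┴─┬─╴ ┌─╴ │
│↳ → ↓│   │   │
├───┐ │ ╶─┼───┤
│   │↓│   │   │
│ ╷ │ └─┐ ╵ ╷ │
│ │ │↳ ↓│   │ │
│ └─┴─┐ └───┘ │
│     │↳ → → ↓│
│ ╶─┐ ├───┬─╴ │
│   │ │   │↓ ↲│
├─╴ │ ╵ ╷ ╵ ╶─┤
│   │   │  ↳ B│
└───┴───┴─────┘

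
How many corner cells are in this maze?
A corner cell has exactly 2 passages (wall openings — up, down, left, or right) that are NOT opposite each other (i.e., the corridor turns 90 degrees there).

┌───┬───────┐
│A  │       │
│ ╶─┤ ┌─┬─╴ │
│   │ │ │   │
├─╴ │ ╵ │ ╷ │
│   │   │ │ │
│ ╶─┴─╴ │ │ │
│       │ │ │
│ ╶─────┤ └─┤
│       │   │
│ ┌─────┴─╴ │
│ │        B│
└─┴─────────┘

Counting corner cells (2 non-opposite passages):
Total corners: 13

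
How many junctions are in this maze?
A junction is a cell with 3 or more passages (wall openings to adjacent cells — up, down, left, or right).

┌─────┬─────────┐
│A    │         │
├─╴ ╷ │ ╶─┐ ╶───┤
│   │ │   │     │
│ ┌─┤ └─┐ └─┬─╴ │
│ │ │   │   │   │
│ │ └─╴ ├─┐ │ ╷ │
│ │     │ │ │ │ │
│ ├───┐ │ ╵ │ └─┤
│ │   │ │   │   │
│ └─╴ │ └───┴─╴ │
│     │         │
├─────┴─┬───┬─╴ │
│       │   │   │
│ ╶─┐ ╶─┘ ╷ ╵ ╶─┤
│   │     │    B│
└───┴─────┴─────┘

Checking each cell for number of passages:

Junctions found (3+ passages):
  (0, 1): 3 passages
  (0, 5): 3 passages
  (2, 7): 3 passages
  (3, 3): 3 passages
  (5, 7): 3 passages
  (6, 2): 3 passages
  (7, 6): 3 passages
Total junctions: 7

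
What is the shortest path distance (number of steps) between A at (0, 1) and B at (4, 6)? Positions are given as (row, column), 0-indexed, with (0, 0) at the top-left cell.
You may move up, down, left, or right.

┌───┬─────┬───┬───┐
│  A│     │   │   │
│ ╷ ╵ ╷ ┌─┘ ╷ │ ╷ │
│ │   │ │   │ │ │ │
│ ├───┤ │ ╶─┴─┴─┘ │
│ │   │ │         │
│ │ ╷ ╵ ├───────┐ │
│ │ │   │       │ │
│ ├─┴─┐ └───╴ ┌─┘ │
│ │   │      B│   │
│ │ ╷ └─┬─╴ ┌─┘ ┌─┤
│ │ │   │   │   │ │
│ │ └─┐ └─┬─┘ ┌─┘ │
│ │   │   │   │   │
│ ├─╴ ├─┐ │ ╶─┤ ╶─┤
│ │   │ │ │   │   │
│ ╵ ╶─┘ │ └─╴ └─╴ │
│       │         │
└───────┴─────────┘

Finding path from (0, 1) to (4, 6):
Path: (0,1) → (1,1) → (1,2) → (0,2) → (0,3) → (1,3) → (2,3) → (3,3) → (4,3) → (4,4) → (4,5) → (4,6)
Distance: 11 steps

Solution:

┌───┬─────┬───┬───┐
│  A│↱ ↓  │   │   │
│ ╷ ╵ ╷ ┌─┘ ╷ │ ╷ │
│ │↳ ↑│↓│   │ │ │ │
│ ├───┤ │ ╶─┴─┴─┘ │
│ │   │↓│         │
│ │ ╷ ╵ ├───────┐ │
│ │ │  ↓│       │ │
│ ├─┴─┐ └───╴ ┌─┘ │
│ │   │↳ → → B│   │
│ │ ╷ └─┬─╴ ┌─┘ ┌─┤
│ │ │   │   │   │ │
│ │ └─┐ └─┬─┘ ┌─┘ │
│ │   │   │   │   │
│ ├─╴ ├─┐ │ ╶─┤ ╶─┤
│ │   │ │ │   │   │
│ ╵ ╶─┘ │ └─╴ └─╴ │
│       │         │
└───────┴─────────┘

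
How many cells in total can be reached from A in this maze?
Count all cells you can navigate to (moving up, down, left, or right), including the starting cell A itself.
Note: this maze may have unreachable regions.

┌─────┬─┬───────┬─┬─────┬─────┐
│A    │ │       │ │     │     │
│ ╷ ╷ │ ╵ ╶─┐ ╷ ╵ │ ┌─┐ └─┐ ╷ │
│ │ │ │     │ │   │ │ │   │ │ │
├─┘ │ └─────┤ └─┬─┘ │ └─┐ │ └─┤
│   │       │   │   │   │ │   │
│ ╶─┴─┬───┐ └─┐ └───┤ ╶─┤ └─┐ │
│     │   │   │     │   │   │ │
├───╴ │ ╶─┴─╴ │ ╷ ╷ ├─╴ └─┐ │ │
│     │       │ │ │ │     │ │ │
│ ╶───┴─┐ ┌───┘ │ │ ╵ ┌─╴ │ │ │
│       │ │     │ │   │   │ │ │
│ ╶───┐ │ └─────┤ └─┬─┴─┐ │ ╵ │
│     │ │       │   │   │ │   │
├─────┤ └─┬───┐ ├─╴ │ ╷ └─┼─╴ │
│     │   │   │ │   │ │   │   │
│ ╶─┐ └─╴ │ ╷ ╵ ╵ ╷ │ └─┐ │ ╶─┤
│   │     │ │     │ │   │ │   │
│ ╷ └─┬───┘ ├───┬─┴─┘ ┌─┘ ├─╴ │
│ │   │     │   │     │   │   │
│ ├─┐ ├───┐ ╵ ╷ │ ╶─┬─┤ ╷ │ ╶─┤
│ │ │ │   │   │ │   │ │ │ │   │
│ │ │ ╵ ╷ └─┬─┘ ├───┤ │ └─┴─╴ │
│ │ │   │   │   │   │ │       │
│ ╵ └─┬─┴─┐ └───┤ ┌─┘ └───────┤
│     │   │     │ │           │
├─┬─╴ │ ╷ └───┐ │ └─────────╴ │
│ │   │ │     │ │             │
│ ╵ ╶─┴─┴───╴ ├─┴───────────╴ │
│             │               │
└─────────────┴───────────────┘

Using BFS/flood-fill to find all reachable cells from A:
Maze size: 15 × 15 = 225 total cells
80 cell(s) are walled off and cannot be reached from A.
Reachable cells: 145

Reachable region (· marks reachable cells):

┌─────┬─┬───────┬─┬─────┬─────┐
│A · ·│·│· · · ·│·│     │     │
│ ╷ ╷ │ ╵ ╶─┐ ╷ ╵ │ ┌─┐ └─┐ ╷ │
│·│·│·│· · ·│·│· ·│ │·│   │ │ │
├─┘ │ └─────┤ └─┬─┘ │ └─┐ │ └─┤
│· ·│· · · ·│· ·│   │· ·│ │   │
│ ╶─┴─┬───┐ └─┐ └───┤ ╶─┤ └─┐ │
│· · ·│· ·│· ·│· · ·│· ·│   │ │
├───╴ │ ╶─┴─╴ │ ╷ ╷ ├─╴ └─┐ │ │
│· · ·│· · · ·│·│·│·│· · ·│ │ │
│ ╶───┴─┐ ┌───┘ │ │ ╵ ┌─╴ │ │ │
│· · · ·│·│· · ·│·│· ·│· ·│ │ │
│ ╶───┐ │ └─────┤ └─┬─┴─┐ │ ╵ │
│· · ·│·│· · · ·│· ·│   │·│   │
├─────┤ └─┬───┐ ├─╴ │ ╷ └─┼─╴ │
│· · ·│· ·│· ·│·│· ·│ │   │   │
│ ╶─┐ └─╴ │ ╷ ╵ ╵ ╷ │ └─┐ │ ╶─┤
│· ·│· · ·│·│· · ·│·│   │ │   │
│ ╷ └─┬───┘ ├───┬─┴─┘ ┌─┘ ├─╴ │
│·│· ·│· · ·│· ·│     │   │   │
│ ├─┐ ├───┐ ╵ ╷ │ ╶─┬─┤ ╷ │ ╶─┤
│·│·│·│· ·│· ·│·│   │ │ │ │   │
│ │ │ ╵ ╷ └─┬─┘ ├───┤ │ └─┴─╴ │
│·│·│· ·│· ·│· ·│   │ │       │
│ ╵ └─┬─┴─┐ └───┤ ┌─┘ └───────┤
│· · ·│· ·│· · ·│ │           │
├─┬─╴ │ ╷ └───┐ │ └─────────╴ │
│·│· ·│·│· · ·│·│             │
│ ╵ ╶─┴─┴───╴ ├─┴───────────╴ │
│· · · · · · ·│               │
└─────────────┴───────────────┘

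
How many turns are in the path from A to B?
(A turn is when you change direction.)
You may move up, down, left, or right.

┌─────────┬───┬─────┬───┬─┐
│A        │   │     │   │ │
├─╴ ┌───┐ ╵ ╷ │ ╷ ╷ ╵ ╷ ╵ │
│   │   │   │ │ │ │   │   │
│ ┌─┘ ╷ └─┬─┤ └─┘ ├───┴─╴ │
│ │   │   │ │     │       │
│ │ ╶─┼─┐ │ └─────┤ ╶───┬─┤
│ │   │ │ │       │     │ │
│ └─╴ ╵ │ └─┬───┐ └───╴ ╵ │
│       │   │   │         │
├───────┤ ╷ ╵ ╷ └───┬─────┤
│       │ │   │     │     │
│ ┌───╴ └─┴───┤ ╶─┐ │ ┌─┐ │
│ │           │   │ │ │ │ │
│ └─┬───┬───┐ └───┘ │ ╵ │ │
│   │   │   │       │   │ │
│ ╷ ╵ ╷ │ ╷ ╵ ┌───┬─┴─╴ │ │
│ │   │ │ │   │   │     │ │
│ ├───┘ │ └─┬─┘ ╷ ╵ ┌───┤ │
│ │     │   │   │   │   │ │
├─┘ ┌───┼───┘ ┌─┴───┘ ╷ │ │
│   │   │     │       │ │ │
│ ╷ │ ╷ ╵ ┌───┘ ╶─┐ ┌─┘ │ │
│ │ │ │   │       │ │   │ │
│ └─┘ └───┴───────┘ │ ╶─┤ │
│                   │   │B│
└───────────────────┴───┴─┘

Directions: right, down, left, down, down, down, right, right, up, left, up, right, up, right, down, right, down, down, right, down, right, up, right, down, right, right, down, down, left, left, left, up, left, left, left, up, left, left, left, down, down, right, down, right, up, right, down, down, left, left, down, left, down, down, right, right, up, up, right, down, right, up, right, right, up, right, up, right, down, right, up, right, right, up, left, up, up, right, right, down, down, down, down, down, down, down
Number of turns: 57

Solution:

┌─────────┬───┬─────┬───┬─┐
│A ↓      │   │     │   │ │
├─╴ ┌───┐ ╵ ╷ │ ╷ ╷ ╵ ╷ ╵ │
│↓ ↲│↱ ↓│   │ │ │ │   │   │
│ ┌─┘ ╷ └─┬─┤ └─┘ ├───┴─╴ │
│↓│↱ ↑│↳ ↓│ │     │       │
│ │ ╶─┼─┐ │ └─────┤ ╶───┬─┤
│↓│↑ ↰│ │↓│       │     │ │
│ └─╴ ╵ │ └─┬───┐ └───╴ ╵ │
│↳ → ↑  │↳ ↓│↱ ↓│         │
├───────┤ ╷ ╵ ╷ └───┬─────┤
│↓ ← ← ↰│ │↳ ↑│↳ → ↓│↱ → ↓│
│ ┌───╴ └─┴───┤ ╶─┐ │ ┌─┐ │
│↓│    ↑ ← ← ↰│   │↓│↑│ │↓│
│ └─┬───┬───┐ └───┘ │ ╵ │ │
│↳ ↓│↱ ↓│   │↑ ← ← ↲│↑ ↰│↓│
│ ╷ ╵ ╷ │ ╷ ╵ ┌───┬─┴─╴ │ │
│ │↳ ↑│↓│ │   │↱ ↓│↱ → ↑│↓│
│ ├───┘ │ └─┬─┘ ╷ ╵ ┌───┤ │
│ │↓ ← ↲│   │↱ ↑│↳ ↑│   │↓│
├─┘ ┌───┼───┘ ┌─┴───┘ ╷ │ │
│↓ ↲│↱ ↓│↱ → ↑│       │ │↓│
│ ╷ │ ╷ ╵ ┌───┘ ╶─┐ ┌─┘ │ │
│↓│ │↑│↳ ↑│       │ │   │↓│
│ └─┘ └───┴───────┘ │ ╶─┤ │
│↳ → ↑              │   │B│
└───────────────────┴───┴─┘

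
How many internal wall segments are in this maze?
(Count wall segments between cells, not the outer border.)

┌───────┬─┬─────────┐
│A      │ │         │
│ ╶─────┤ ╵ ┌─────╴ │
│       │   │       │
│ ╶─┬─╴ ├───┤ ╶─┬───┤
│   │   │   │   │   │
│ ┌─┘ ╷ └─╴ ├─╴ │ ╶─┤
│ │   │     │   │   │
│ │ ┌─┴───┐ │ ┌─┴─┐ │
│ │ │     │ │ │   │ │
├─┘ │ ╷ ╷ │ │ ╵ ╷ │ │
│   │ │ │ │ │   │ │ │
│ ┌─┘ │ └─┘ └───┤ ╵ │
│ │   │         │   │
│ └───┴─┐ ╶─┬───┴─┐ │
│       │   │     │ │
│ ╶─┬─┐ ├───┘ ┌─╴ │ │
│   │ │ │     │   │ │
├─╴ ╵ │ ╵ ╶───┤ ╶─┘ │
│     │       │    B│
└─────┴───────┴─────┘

Counting internal wall segments:
Total internal walls: 81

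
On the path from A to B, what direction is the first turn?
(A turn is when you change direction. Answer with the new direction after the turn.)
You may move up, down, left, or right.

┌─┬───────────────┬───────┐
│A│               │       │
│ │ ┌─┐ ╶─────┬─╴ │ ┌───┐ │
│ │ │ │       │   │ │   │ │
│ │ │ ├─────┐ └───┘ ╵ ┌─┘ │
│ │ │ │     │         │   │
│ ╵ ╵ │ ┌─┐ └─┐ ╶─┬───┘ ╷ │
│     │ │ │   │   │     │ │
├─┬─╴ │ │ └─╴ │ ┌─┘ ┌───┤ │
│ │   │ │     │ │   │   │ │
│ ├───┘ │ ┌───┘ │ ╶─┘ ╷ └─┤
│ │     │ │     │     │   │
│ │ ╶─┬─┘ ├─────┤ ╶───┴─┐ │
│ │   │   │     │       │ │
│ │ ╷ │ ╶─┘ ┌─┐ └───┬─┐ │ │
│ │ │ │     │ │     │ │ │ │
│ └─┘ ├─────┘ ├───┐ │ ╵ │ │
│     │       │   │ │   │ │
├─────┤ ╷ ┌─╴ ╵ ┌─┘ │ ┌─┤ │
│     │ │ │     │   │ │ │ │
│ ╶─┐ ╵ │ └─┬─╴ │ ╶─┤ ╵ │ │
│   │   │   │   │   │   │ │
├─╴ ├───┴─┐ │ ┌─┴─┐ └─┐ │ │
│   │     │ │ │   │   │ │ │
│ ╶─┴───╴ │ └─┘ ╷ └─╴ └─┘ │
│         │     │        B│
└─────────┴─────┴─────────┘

Directions: down, down, down, right, up, up, up, right, right, down, right, right, right, down, right, right, right, up, up, right, right, right, down, down, left, down, left, left, down, left, down, right, right, up, right, down, right, down, down, down, down, down, down, down
First turn direction: right

Solution:

┌─┬───────────────┬───────┐
│A│↱ → ↓          │↱ → → ↓│
│ │ ┌─┐ ╶─────┬─╴ │ ┌───┐ │
│↓│↑│ │↳ → → ↓│   │↑│   │↓│
│ │ │ ├─────┐ └───┘ ╵ ┌─┘ │
│↓│↑│ │     │↳ → → ↑  │↓ ↲│
│ ╵ ╵ │ ┌─┐ └─┐ ╶─┬───┘ ╷ │
│↳ ↑  │ │ │   │   │↓ ← ↲│ │
├─┬─╴ │ │ └─╴ │ ┌─┘ ┌───┤ │
│ │   │ │     │ │↓ ↲│↱ ↓│ │
│ ├───┘ │ ┌───┘ │ ╶─┘ ╷ └─┤
│ │     │ │     │↳ → ↑│↳ ↓│
│ │ ╶─┬─┘ ├─────┤ ╶───┴─┐ │
│ │   │   │     │       │↓│
│ │ ╷ │ ╶─┘ ┌─┐ └───┬─┐ │ │
│ │ │ │     │ │     │ │ │↓│
│ └─┘ ├─────┘ ├───┐ │ ╵ │ │
│     │       │   │ │   │↓│
├─────┤ ╷ ┌─╴ ╵ ┌─┘ │ ┌─┤ │
│     │ │ │     │   │ │ │↓│
│ ╶─┐ ╵ │ └─┬─╴ │ ╶─┤ ╵ │ │
│   │   │   │   │   │   │↓│
├─╴ ├───┴─┐ │ ┌─┴─┐ └─┐ │ │
│   │     │ │ │   │   │ │↓│
│ ╶─┴───╴ │ └─┘ ╷ └─╴ └─┘ │
│         │     │        B│
└─────────┴─────┴─────────┘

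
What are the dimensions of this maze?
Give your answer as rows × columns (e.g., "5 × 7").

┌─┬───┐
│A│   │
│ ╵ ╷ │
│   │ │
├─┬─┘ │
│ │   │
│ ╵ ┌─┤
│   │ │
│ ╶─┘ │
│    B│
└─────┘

Counting the maze dimensions:
Rows (vertical): 5
Columns (horizontal): 3
Dimensions: 5 × 3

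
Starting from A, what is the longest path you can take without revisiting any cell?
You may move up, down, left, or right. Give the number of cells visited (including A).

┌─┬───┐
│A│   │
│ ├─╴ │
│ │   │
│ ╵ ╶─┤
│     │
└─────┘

Finding longest simple path using DFS:
Start: (0, 0)
Longest path visits 8 cells
Path: A → down → down → right → up → right → up → left

Solution:

┌─┬───┐
│A│B ↰│
│ ├─╴ │
│↓│↱ ↑│
│ ╵ ╶─┤
│↳ ↑  │
└─────┘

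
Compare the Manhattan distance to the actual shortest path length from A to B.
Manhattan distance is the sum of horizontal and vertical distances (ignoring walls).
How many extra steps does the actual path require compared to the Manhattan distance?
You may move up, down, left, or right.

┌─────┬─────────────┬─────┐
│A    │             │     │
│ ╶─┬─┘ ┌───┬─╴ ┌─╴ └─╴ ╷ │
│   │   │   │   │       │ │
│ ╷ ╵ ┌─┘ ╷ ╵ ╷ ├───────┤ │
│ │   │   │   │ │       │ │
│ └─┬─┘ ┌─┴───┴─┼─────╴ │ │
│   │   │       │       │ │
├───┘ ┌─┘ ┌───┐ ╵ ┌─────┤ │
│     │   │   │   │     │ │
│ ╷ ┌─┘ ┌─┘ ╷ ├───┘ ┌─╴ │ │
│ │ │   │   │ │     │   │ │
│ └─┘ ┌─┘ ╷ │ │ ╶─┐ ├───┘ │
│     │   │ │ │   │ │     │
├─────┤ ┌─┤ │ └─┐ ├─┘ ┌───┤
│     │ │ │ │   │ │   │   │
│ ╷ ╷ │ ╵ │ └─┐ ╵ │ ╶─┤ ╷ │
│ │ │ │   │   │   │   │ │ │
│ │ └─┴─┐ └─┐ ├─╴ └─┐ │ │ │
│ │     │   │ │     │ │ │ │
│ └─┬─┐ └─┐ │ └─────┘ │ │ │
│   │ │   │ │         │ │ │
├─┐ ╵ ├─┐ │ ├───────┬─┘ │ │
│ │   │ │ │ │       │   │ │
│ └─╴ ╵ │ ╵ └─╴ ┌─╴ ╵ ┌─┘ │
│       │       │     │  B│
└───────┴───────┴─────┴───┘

Manhattan distance: |12 - 0| + |12 - 0| = 24
Actual path length: 72
Extra steps: 72 - 24 = 48

Solution:

┌─────┬─────────────┬─────┐
│A    │↱ → → → → → ↓│  ↱ ↓│
│ ╶─┬─┘ ┌───┬─╴ ┌─╴ └─╴ ╷ │
│↳ ↓│↱ ↑│   │   │  ↳ → ↑│↓│
│ ╷ ╵ ┌─┘ ╷ ╵ ╷ ├───────┤ │
│ │↳ ↑│   │   │ │       │↓│
│ └─┬─┘ ┌─┴───┴─┼─────╴ │ │
│   │   │       │       │↓│
├───┘ ┌─┘ ┌───┐ ╵ ┌─────┤ │
│     │   │   │   │     │↓│
│ ╷ ┌─┘ ┌─┘ ╷ ├───┘ ┌─╴ │ │
│ │ │   │↓ ↰│ │     │   │↓│
│ └─┘ ┌─┘ ╷ │ │ ╶─┐ ├───┘ │
│     │↓ ↲│↑│ │   │ │↓ ← ↲│
├─────┤ ┌─┤ │ └─┐ ├─┘ ┌───┤
│     │↓│ │↑│   │ │↓ ↲│↱ ↓│
│ ╷ ╷ │ ╵ │ └─┐ ╵ │ ╶─┤ ╷ │
│ │ │ │↳ ↓│↑ ↰│   │↳ ↓│↑│↓│
│ │ └─┴─┐ └─┐ ├─╴ └─┐ │ │ │
│ │     │↳ ↓│↑│     │↓│↑│↓│
│ └─┬─┐ └─┐ │ └─────┘ │ │ │
│   │ │   │↓│↑ ← ← ← ↲│↑│↓│
├─┐ ╵ ├─┐ │ ├───────┬─┘ │ │
│ │   │ │ │↓│  ↱ → ↓│↱ ↑│↓│
│ └─╴ ╵ │ ╵ └─╴ ┌─╴ ╵ ┌─┘ │
│       │  ↳ → ↑│  ↳ ↑│  B│
└───────┴───────┴─────┴───┘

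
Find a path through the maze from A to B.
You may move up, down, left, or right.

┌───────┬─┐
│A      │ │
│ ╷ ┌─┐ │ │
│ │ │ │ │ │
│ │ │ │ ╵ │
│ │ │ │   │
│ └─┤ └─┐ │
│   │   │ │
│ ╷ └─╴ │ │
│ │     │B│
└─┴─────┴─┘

Finding the shortest path through the maze:
Path length: 8 steps
Directions: right → right → right → down → down → right → down → down

Solution:

┌───────┬─┐
│A → → ↓│ │
│ ╷ ┌─┐ │ │
│ │ │ │↓│ │
│ │ │ │ ╵ │
│ │ │ │↳ ↓│
│ └─┤ └─┐ │
│   │   │↓│
│ ╷ └─╴ │ │
│ │     │B│
└─┴─────┴─┘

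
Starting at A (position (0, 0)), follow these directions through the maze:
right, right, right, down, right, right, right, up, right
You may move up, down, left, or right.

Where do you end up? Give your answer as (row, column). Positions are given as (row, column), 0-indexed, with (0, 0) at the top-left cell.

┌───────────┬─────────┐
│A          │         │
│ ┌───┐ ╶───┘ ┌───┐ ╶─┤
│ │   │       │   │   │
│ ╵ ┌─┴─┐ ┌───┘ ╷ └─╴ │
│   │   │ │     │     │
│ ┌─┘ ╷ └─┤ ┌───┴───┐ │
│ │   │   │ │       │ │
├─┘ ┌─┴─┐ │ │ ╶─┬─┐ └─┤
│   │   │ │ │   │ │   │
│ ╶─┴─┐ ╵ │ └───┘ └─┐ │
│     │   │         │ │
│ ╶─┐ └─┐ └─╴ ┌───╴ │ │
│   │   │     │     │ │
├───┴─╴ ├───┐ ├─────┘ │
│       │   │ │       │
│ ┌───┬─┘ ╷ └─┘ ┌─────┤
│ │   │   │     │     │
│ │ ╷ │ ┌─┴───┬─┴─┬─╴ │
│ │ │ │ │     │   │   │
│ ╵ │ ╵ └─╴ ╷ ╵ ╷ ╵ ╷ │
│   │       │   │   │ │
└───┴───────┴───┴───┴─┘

Following directions step by step:
Start: (0, 0)
  right: (0, 0) → (0, 1)
  right: (0, 1) → (0, 2)
  right: (0, 2) → (0, 3)
  down: (0, 3) → (1, 3)
  right: (1, 3) → (1, 4)
  right: (1, 4) → (1, 5)
  right: (1, 5) → (1, 6)
  up: (1, 6) → (0, 6)
  right: (0, 6) → (0, 7)
Final position: (0, 7)

Path taken:

┌───────────┬─────────┐
│A → → ↓    │↱ B      │
│ ┌───┐ ╶───┘ ┌───┐ ╶─┤
│ │   │↳ → → ↑│   │   │
│ ╵ ┌─┴─┐ ┌───┘ ╷ └─╴ │
│   │   │ │     │     │
│ ┌─┘ ╷ └─┤ ┌───┴───┐ │
│ │   │   │ │       │ │
├─┘ ┌─┴─┐ │ │ ╶─┬─┐ └─┤
│   │   │ │ │   │ │   │
│ ╶─┴─┐ ╵ │ └───┘ └─┐ │
│     │   │         │ │
│ ╶─┐ └─┐ └─╴ ┌───╴ │ │
│   │   │     │     │ │
├───┴─╴ ├───┐ ├─────┘ │
│       │   │ │       │
│ ┌───┬─┘ ╷ └─┘ ┌─────┤
│ │   │   │     │     │
│ │ ╷ │ ┌─┴───┬─┴─┬─╴ │
│ │ │ │ │     │   │   │
│ ╵ │ ╵ └─╴ ╷ ╵ ╷ ╵ ╷ │
│   │       │   │   │ │
└───┴───────┴───┴───┴─┘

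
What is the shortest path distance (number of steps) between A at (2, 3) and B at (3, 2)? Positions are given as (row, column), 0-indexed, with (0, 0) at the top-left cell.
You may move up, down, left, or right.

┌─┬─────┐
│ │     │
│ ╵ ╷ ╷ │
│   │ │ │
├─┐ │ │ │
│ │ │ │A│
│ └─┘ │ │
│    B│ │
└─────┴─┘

Finding path from (2, 3) to (3, 2):
Path: (2,3) → (1,3) → (0,3) → (0,2) → (1,2) → (2,2) → (3,2)
Distance: 6 steps

Solution:

┌─┬─────┐
│ │  ↓ ↰│
│ ╵ ╷ ╷ │
│   │↓│↑│
├─┐ │ │ │
│ │ │↓│A│
│ └─┘ │ │
│    B│ │
└─────┴─┘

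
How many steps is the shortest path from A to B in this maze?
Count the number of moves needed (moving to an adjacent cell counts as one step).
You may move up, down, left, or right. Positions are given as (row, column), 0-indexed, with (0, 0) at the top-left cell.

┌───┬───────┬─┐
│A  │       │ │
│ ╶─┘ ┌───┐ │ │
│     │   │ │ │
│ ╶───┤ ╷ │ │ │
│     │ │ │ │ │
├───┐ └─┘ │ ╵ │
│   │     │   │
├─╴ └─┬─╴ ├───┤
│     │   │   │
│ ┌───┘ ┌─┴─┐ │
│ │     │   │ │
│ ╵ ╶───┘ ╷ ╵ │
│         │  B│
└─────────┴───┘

Using BFS to find shortest path:
Start: (0, 0), End: (6, 6)
Path found:
(0,0) → (1,0) → (2,0) → (2,1) → (2,2) → (3,2) → (3,3) → (3,4) → (4,4) → (4,3) → (5,3) → (5,2) → (5,1) → (6,1) → (6,2) → (6,3) → (6,4) → (5,4) → (5,5) → (6,5) → (6,6)
Number of steps: 20

Solution:

┌───┬───────┬─┐
│A  │       │ │
│ ╶─┘ ┌───┐ │ │
│↓    │   │ │ │
│ ╶───┤ ╷ │ │ │
│↳ → ↓│ │ │ │ │
├───┐ └─┘ │ ╵ │
│   │↳ → ↓│   │
├─╴ └─┬─╴ ├───┤
│     │↓ ↲│   │
│ ┌───┘ ┌─┴─┐ │
│ │↓ ← ↲│↱ ↓│ │
│ ╵ ╶───┘ ╷ ╵ │
│  ↳ → → ↑│↳ B│
└─────────┴───┘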